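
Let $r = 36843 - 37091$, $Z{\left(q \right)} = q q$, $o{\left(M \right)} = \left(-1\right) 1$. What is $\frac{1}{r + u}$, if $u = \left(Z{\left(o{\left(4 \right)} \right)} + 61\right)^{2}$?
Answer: $\frac{1}{3596} \approx 0.00027809$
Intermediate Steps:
$o{\left(M \right)} = -1$
$Z{\left(q \right)} = q^{2}$
$r = -248$ ($r = 36843 - 37091 = -248$)
$u = 3844$ ($u = \left(\left(-1\right)^{2} + 61\right)^{2} = \left(1 + 61\right)^{2} = 62^{2} = 3844$)
$\frac{1}{r + u} = \frac{1}{-248 + 3844} = \frac{1}{3596}$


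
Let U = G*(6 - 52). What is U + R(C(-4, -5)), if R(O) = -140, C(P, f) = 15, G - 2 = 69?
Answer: -3406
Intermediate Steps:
G = 71 (G = 2 + 69 = 71)
U = -3266 (U = 71*(6 - 52) = 71*(-46) = -3266)
U + R(C(-4, -5)) = -3266 - 140 = -3406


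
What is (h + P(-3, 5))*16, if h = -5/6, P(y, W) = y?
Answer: -184/3 ≈ -61.333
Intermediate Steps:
h = -5/6 (h = -5*1/6 = -5/6 ≈ -0.83333)
(h + P(-3, 5))*16 = (-5/6 - 3)*16 = -23/6*16 = -184/3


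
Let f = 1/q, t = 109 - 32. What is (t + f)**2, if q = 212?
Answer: 266505625/44944 ≈ 5929.7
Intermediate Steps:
t = 77
f = 1/212 ≈ 0.0047170
(t + f)**2 = (77 + 1/212)**2 = (16325/212)**2 = 266505625/44944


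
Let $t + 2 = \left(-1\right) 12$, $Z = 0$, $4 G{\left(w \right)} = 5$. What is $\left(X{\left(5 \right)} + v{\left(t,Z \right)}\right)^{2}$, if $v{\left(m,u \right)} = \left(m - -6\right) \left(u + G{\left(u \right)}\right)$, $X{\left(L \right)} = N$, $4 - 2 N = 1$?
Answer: $\frac{289}{4} \approx 72.25$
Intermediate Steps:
$G{\left(w \right)} = \frac{5}{4}$ ($G{\left(w \right)} = \frac{1}{4} \cdot 5 = \frac{5}{4}$)
$N = \frac{3}{2}$ ($N = 2 - \frac{1}{2} = \frac{3}{2} \approx 1.5$)
$X{\left(L \right)} = \frac{3}{2}$
$t = -14$ ($t = -2 - 12 = -14$)
$v{\left(m,u \right)} = \left(6 + m\right) \left(\frac{5}{4} + u\right)$ ($v{\left(m,u \right)} = \left(m - -6\right) \left(u + \frac{5}{4}\right) = \left(m + 6\right) \left(\frac{5}{4} + u\right) = \left(6 + m\right) \left(\frac{5}{4} + u\right)$)
$\left(X{\left(5 \right)} + v{\left(t,Z \right)}\right)^{2} = \left(\frac{3}{2} + \left(\frac{15}{2} + 6 \cdot 0 + \frac{5}{4} \left(-14\right) - 0\right)\right)^{2} = \left(\frac{3}{2} + \left(\frac{15}{2} + 0 - \frac{35}{2} + 0\right)\right)^{2} = \left(\frac{3}{2} - 10\right)^{2} = \left(- \frac{17}{2}\right)^{2} = \frac{289}{4}$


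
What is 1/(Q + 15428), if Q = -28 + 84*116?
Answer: 1/25144 ≈ 3.9771e-5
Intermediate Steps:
Q = 9716 (Q = -28 + 9744 = 9716)
1/(Q + 15428) = 1/(9716 + 15428) = 1/25144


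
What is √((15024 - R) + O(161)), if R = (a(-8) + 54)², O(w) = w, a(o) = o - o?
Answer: √12269 ≈ 110.77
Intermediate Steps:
a(o) = 0
R = 2916 (R = (0 + 54)² = 54² = 2916)
√((15024 - R) + O(161)) = √((15024 - 1*2916) + 161) = √((15024 - 2916) + 161) = √(12108 + 161) = √12269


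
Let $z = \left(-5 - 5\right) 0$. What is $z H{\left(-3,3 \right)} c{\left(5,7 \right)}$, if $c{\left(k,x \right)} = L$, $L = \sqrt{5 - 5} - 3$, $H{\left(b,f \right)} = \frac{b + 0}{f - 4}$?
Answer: $0$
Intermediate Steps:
$H{\left(b,f \right)} = \frac{b}{-4 + f}$
$L = -3$ ($L = \sqrt{0} - 3 = 0 - 3 = -3$)
$c{\left(k,x \right)} = -3$
$z = 0$ ($z = \left(-10\right) 0 = 0$)
$z H{\left(-3,3 \right)} c{\left(5,7 \right)} = 0 \left(- \frac{3}{-4 + 3}\right) \left(-3\right) = 0 \left(- \frac{3}{-1}\right) \left(-3\right) = 0 \left(\left(-3\right) \left(-1\right)\right) \left(-3\right) = 0 \cdot 3 \left(-3\right) = 0 \left(-3\right) = 0$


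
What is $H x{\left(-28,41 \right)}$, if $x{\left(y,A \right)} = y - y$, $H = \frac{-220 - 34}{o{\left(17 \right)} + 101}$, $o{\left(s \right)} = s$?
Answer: $0$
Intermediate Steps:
$H = - \frac{127}{59}$ ($H = \frac{-220 - 34}{17 + 101} = - \frac{254}{118} = \left(-254\right) \frac{1}{118} = - \frac{127}{59} \approx -2.1525$)
$x{\left(y,A \right)} = 0$
$H x{\left(-28,41 \right)} = \left(- \frac{127}{59}\right) 0 = 0$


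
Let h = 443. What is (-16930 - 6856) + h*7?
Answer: -20685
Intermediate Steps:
(-16930 - 6856) + h*7 = (-16930 - 6856) + 443*7 = -23786 + 3101 = -20685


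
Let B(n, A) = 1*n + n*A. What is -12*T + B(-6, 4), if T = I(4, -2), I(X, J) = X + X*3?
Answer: -222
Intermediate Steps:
I(X, J) = 4*X (I(X, J) = X + 3*X = 4*X)
T = 16 (T = 4*4 = 16)
B(n, A) = n + A*n
-12*T + B(-6, 4) = -12*16 - 6*(1 + 4) = -192 - 6*5 = -192 - 30 = -222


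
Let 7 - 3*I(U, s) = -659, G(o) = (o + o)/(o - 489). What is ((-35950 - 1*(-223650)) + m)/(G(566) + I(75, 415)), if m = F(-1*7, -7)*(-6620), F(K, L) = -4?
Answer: 8245930/9113 ≈ 904.85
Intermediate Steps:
G(o) = 2*o/(-489 + o) (G(o) = (2*o)/(-489 + o) = 2*o/(-489 + o))
I(U, s) = 222 (I(U, s) = 7/3 - ⅓*(-659) = 7/3 + 659/3 = 222)
m = 26480 (m = -4*(-6620) = 26480)
((-35950 - 1*(-223650)) + m)/(G(566) + I(75, 415)) = ((-35950 - 1*(-223650)) + 26480)/(2*566/(-489 + 566) + 222) = ((-35950 + 223650) + 26480)/(2*566/77 + 222) = (187700 + 26480)/(2*566*(1/77) + 222) = 214180/(1132/77 + 222) = 214180/(18226/77) = 214180*(77/18226) = 8245930/9113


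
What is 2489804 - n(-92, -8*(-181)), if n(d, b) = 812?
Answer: 2488992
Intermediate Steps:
2489804 - n(-92, -8*(-181)) = 2489804 - 1*812 = 2489804 - 812 = 2488992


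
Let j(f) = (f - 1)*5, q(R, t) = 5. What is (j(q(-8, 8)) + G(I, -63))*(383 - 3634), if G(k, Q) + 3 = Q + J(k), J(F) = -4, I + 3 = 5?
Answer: 162550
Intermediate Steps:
I = 2 (I = -3 + 5 = 2)
j(f) = -5 + 5*f (j(f) = (-1 + f)*5 = -5 + 5*f)
G(k, Q) = -7 + Q (G(k, Q) = -3 + (Q - 4) = -3 + (-4 + Q) = -7 + Q)
(j(q(-8, 8)) + G(I, -63))*(383 - 3634) = ((-5 + 5*5) + (-7 - 63))*(383 - 3634) = ((-5 + 25) - 70)*(-3251) = (20 - 70)*(-3251) = -50*(-3251) = 162550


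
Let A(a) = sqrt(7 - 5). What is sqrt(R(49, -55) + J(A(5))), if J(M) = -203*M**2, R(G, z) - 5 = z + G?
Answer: I*sqrt(407) ≈ 20.174*I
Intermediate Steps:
A(a) = sqrt(2)
R(G, z) = 5 + G + z (R(G, z) = 5 + (z + G) = 5 + (G + z) = 5 + G + z)
sqrt(R(49, -55) + J(A(5))) = sqrt((5 + 49 - 55) - 203*(sqrt(2))**2) = sqrt(-1 - 203*2) = sqrt(-1 - 406) = sqrt(-407) = I*sqrt(407)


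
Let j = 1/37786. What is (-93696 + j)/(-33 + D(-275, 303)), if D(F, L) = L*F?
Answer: 3540397055/3149765388 ≈ 1.1240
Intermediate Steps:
D(F, L) = F*L
j = 1/37786 ≈ 2.6465e-5
(-93696 + j)/(-33 + D(-275, 303)) = (-93696 + 1/37786)/(-33 - 275*303) = -3540397055/(37786*(-33 - 83325)) = -3540397055/37786/(-83358) = -3540397055/37786*(-1/83358) = 3540397055/3149765388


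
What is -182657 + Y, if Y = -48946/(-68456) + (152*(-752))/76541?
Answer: -478535130939055/2619845348 ≈ -1.8266e+5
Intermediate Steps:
Y = -2039209419/2619845348 (Y = -48946*(-1/68456) - 114304*1/76541 = 24473/34228 - 114304/76541 = -2039209419/2619845348 ≈ -0.77837)
-182657 + Y = -182657 - 2039209419/2619845348 = -478535130939055/2619845348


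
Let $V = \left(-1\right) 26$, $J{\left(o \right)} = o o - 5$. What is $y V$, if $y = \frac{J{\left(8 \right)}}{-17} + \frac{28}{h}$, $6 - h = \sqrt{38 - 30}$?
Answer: $- \frac{1118}{17} - 52 \sqrt{2} \approx -139.3$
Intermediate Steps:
$J{\left(o \right)} = -5 + o^{2}$ ($J{\left(o \right)} = o^{2} - 5 = -5 + o^{2}$)
$h = 6 - 2 \sqrt{2}$ ($h = 6 - \sqrt{38 - 30} = 6 - \sqrt{8} = 6 - 2 \sqrt{2} \approx 3.1716$)
$V = -26$
$y = - \frac{59}{17} + \frac{28}{6 - 2 \sqrt{2}}$ ($y = \frac{-5 + 8^{2}}{-17} + \frac{28}{6 - 2 \sqrt{2}} = \left(-5 + 64\right) \left(- \frac{1}{17}\right) + \frac{28}{6 - 2 \sqrt{2}} = 59 \left(- \frac{1}{17}\right) + \frac{28}{6 - 2 \sqrt{2}} = - \frac{59}{17} + \frac{28}{6 - 2 \sqrt{2}} \approx 5.3578$)
$y V = \left(\frac{43}{17} + 2 \sqrt{2}\right) \left(-26\right) = - \frac{1118}{17} - 52 \sqrt{2}$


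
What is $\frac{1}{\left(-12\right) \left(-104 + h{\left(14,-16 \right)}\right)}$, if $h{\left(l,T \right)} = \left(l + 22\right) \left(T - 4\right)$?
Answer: $\frac{1}{9888} \approx 0.00010113$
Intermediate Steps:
$h{\left(l,T \right)} = \left(-4 + T\right) \left(22 + l\right)$ ($h{\left(l,T \right)} = \left(22 + l\right) \left(-4 + T\right) = \left(-4 + T\right) \left(22 + l\right)$)
$\frac{1}{\left(-12\right) \left(-104 + h{\left(14,-16 \right)}\right)} = \frac{1}{\left(-12\right) \left(-104 - 720\right)} = \frac{1}{\left(-12\right) \left(-824\right)} = \frac{1}{9888}$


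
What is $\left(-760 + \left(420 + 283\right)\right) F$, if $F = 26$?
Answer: $-1482$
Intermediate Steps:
$\left(-760 + \left(420 + 283\right)\right) F = \left(-760 + \left(420 + 283\right)\right) 26 = \left(-760 + 703\right) 26 = \left(-57\right) 26 = -1482$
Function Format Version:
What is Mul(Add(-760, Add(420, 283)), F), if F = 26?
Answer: -1482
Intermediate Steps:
Mul(Add(-760, Add(420, 283)), F) = Mul(Add(-760, Add(420, 283)), 26) = Mul(Add(-760, 703), 26) = Mul(-57, 26) = -1482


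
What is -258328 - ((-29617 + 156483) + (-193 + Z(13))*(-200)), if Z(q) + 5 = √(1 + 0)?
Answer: -424594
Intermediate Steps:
Z(q) = -4 (Z(q) = -5 + √(1 + 0) = -5 + √1 = -5 + 1 = -4)
-258328 - ((-29617 + 156483) + (-193 + Z(13))*(-200)) = -258328 - ((-29617 + 156483) + (-193 - 4)*(-200)) = -258328 - (126866 - 197*(-200)) = -258328 - (126866 + 39400) = -258328 - 1*166266 = -258328 - 166266 = -424594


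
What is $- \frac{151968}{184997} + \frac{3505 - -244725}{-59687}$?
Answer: $- \frac{54992319326}{11041915939} \approx -4.9803$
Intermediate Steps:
$- \frac{151968}{184997} + \frac{3505 - -244725}{-59687} = \left(-151968\right) \frac{1}{184997} + \left(3505 + 244725\right) \left(- \frac{1}{59687}\right) = - \frac{151968}{184997} + 248230 \left(- \frac{1}{59687}\right) = - \frac{151968}{184997} - \frac{248230}{59687} = - \frac{54992319326}{11041915939}$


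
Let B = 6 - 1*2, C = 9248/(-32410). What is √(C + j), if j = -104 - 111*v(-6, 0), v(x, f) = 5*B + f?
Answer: 2*I*√152590509505/16205 ≈ 48.211*I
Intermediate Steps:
C = -4624/16205 (C = 9248*(-1/32410) = -4624/16205 ≈ -0.28534)
B = 4 (B = 6 - 2 = 4)
v(x, f) = 20 + f (v(x, f) = 5*4 + f = 20 + f)
j = -2324 (j = -104 - 111*(20 + 0) = -104 - 111*20 = -104 - 2220 = -2324)
√(C + j) = √(-4624/16205 - 2324) = √(-37665044/16205) = 2*I*√152590509505/16205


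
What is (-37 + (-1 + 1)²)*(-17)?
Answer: 629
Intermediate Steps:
(-37 + (-1 + 1)²)*(-17) = (-37 + 0²)*(-17) = (-37 + 0)*(-17) = -37*(-17) = 629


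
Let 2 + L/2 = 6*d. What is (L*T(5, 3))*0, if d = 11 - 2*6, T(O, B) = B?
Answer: 0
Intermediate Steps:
d = -1 (d = 11 - 1*12 = 11 - 12 = -1)
L = -16 (L = -4 + 2*(6*(-1)) = -4 + 2*(-6) = -4 - 12 = -16)
(L*T(5, 3))*0 = -16*3*0 = -48*0 = 0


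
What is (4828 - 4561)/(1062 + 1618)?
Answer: 267/2680 ≈ 0.099627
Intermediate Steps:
(4828 - 4561)/(1062 + 1618) = 267/2680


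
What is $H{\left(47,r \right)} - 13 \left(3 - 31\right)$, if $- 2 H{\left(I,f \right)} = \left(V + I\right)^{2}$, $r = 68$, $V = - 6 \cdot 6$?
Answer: $\frac{607}{2} \approx 303.5$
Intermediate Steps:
$V = -36$ ($V = \left(-1\right) 36 = -36$)
$H{\left(I,f \right)} = - \frac{\left(-36 + I\right)^{2}}{2}$
$H{\left(47,r \right)} - 13 \left(3 - 31\right) = - \frac{\left(-36 + 47\right)^{2}}{2} - 13 \left(3 - 31\right) = - \frac{11^{2}}{2} - -364 = \left(- \frac{1}{2}\right) 121 + 364 = - \frac{121}{2} + 364 = \frac{607}{2}$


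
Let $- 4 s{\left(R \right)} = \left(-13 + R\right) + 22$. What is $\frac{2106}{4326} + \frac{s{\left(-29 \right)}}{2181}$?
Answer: $\frac{769136}{1572501} \approx 0.48912$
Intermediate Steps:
$s{\left(R \right)} = - \frac{9}{4} - \frac{R}{4}$ ($s{\left(R \right)} = - \frac{\left(-13 + R\right) + 22}{4} = - \frac{9 + R}{4} = - \frac{9}{4} - \frac{R}{4}$)
$\frac{2106}{4326} + \frac{s{\left(-29 \right)}}{2181} = \frac{2106}{4326} + \frac{- \frac{9}{4} - - \frac{29}{4}}{2181} = 2106 \cdot \frac{1}{4326} + \left(- \frac{9}{4} + \frac{29}{4}\right) \frac{1}{2181} = \frac{351}{721} + 5 \cdot \frac{1}{2181} = \frac{351}{721} + \frac{5}{2181} = \frac{769136}{1572501}$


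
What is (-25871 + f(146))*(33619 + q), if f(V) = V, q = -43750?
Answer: 260619975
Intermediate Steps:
(-25871 + f(146))*(33619 + q) = (-25871 + 146)*(33619 - 43750) = -25725*(-10131) = 260619975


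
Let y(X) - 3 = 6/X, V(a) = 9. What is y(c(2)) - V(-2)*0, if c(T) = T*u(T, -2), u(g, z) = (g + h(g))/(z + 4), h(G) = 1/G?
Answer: 27/5 ≈ 5.4000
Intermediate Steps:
h(G) = 1/G
u(g, z) = (g + 1/g)/(4 + z) (u(g, z) = (g + 1/g)/(z + 4) = (g + 1/g)/(4 + z))
c(T) = ½ + T²/2 (c(T) = T*((1 + T²)/(T*(4 - 2))) = T*((1 + T²)/(T*2)) = T*((½)*(1 + T²)/T) = T*((1 + T²)/(2*T)) = ½ + T²/2)
y(X) = 3 + 6/X
y(c(2)) - V(-2)*0 = (3 + 6/(½ + (½)*2²)) - 9*0 = (3 + 6/(½ + (½)*4)) - 1*0 = (3 + 6/(½ + 2)) + 0 = (3 + 6/(5/2)) + 0 = (3 + 6*(⅖)) + 0 = (3 + 12/5) + 0 = 27/5 + 0 = 27/5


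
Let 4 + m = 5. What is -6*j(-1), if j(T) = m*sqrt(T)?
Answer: -6*I ≈ -6.0*I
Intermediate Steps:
m = 1 (m = -4 + 5 = 1)
j(T) = sqrt(T) (j(T) = 1*sqrt(T) = sqrt(T))
-6*j(-1) = -6*I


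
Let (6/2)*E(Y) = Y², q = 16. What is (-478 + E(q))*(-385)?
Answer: 453530/3 ≈ 1.5118e+5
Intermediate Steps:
E(Y) = Y²/3
(-478 + E(q))*(-385) = (-478 + (⅓)*16²)*(-385) = (-478 + (⅓)*256)*(-385) = (-478 + 256/3)*(-385) = -1178/3*(-385) = 453530/3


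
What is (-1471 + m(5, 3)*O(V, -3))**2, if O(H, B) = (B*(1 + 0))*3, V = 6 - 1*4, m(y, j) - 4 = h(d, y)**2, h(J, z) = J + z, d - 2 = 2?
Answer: 4999696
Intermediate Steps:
d = 4 (d = 2 + 2 = 4)
m(y, j) = 4 + (4 + y)**2
V = 2 (V = 6 - 4 = 2)
O(H, B) = 3*B (O(H, B) = (B*1)*3 = B*3 = 3*B)
(-1471 + m(5, 3)*O(V, -3))**2 = (-1471 + (4 + (4 + 5)**2)*(3*(-3)))**2 = (-1471 + (4 + 9**2)*(-9))**2 = (-1471 + (4 + 81)*(-9))**2 = (-1471 + 85*(-9))**2 = (-1471 - 765)**2 = (-2236)**2 = 4999696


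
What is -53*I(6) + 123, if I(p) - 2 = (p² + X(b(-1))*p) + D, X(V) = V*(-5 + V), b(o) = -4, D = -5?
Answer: -13074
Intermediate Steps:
I(p) = -3 + p² + 36*p (I(p) = 2 + ((p² + (-4*(-5 - 4))*p) - 5) = 2 + ((p² + (-4*(-9))*p) - 5) = 2 + ((p² + 36*p) - 5) = 2 + (-5 + p² + 36*p) = -3 + p² + 36*p)
-53*I(6) + 123 = -53*(-3 + 6² + 36*6) + 123 = -53*(-3 + 36 + 216) + 123 = -53*249 + 123 = -13197 + 123 = -13074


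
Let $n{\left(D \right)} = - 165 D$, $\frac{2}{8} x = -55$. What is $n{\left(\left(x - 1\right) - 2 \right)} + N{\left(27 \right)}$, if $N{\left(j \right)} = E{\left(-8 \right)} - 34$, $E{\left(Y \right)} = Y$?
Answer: $36753$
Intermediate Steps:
$x = -220$ ($x = 4 \left(-55\right) = -220$)
$N{\left(j \right)} = -42$ ($N{\left(j \right)} = -8 - 34 = -42$)
$n{\left(\left(x - 1\right) - 2 \right)} + N{\left(27 \right)} = - 165 \left(\left(-220 - 1\right) - 2\right) - 42 = - 165 \left(-221 - 2\right) - 42 = \left(-165\right) \left(-223\right) - 42 = 36795 - 42 = 36753$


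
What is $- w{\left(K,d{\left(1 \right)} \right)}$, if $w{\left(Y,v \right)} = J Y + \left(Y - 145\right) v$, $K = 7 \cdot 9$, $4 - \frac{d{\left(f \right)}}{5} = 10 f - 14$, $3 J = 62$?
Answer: $1978$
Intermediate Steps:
$J = \frac{62}{3}$ ($J = \frac{1}{3} \cdot 62 = \frac{62}{3} \approx 20.667$)
$d{\left(f \right)} = 90 - 50 f$ ($d{\left(f \right)} = 20 - 5 \left(10 f - 14\right) = 20 - 5 \left(-14 + 10 f\right) = 20 - \left(-70 + 50 f\right) = 90 - 50 f$)
$K = 63$
$w{\left(Y,v \right)} = \frac{62 Y}{3} + v \left(-145 + Y\right)$ ($w{\left(Y,v \right)} = \frac{62 Y}{3} + \left(Y - 145\right) v = \frac{62 Y}{3} + \left(-145 + Y\right) v = \frac{62 Y}{3} + v \left(-145 + Y\right)$)
$- w{\left(K,d{\left(1 \right)} \right)} = - (- 145 \left(90 - 50\right) + \frac{62}{3} \cdot 63 + 63 \left(90 - 50\right)) = - (- 145 \left(90 - 50\right) + 1302 + 63 \left(90 - 50\right)) = - (\left(-145\right) 40 + 1302 + 63 \cdot 40) = - (-5800 + 1302 + 2520) = \left(-1\right) \left(-1978\right) = 1978$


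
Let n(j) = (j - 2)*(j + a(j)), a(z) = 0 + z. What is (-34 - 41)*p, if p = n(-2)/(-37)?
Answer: 1200/37 ≈ 32.432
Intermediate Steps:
a(z) = z
n(j) = 2*j*(-2 + j) (n(j) = (j - 2)*(j + j) = (-2 + j)*(2*j) = 2*j*(-2 + j))
p = -16/37 (p = (2*(-2)*(-2 - 2))/(-37) = (2*(-2)*(-4))*(-1/37) = 16*(-1/37) = -16/37 ≈ -0.43243)
(-34 - 41)*p = (-34 - 41)*(-16/37) = -75*(-16/37) = 1200/37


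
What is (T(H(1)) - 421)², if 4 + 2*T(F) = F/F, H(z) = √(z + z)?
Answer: 714025/4 ≈ 1.7851e+5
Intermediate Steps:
H(z) = √2*√z (H(z) = √(2*z) = √2*√z)
T(F) = -3/2 (T(F) = -2 + (F/F)/2 = -2 + (½)*1 = -2 + ½ = -3/2)
(T(H(1)) - 421)² = (-3/2 - 421)² = (-845/2)² = 714025/4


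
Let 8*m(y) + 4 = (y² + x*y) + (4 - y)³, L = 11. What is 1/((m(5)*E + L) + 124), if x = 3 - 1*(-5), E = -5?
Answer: 2/195 ≈ 0.010256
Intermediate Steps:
x = 8 (x = 3 + 5 = 8)
m(y) = -½ + y + y²/8 + (4 - y)³/8 (m(y) = -½ + ((y² + 8*y) + (4 - y)³)/8 = -½ + (y² + (4 - y)³ + 8*y)/8 = -½ + (y + y²/8 + (4 - y)³/8) = -½ + y + y²/8 + (4 - y)³/8)
1/((m(5)*E + L) + 124) = 1/(((-½ + 5 - (-4 + 5)³/8 + (⅛)*5²)*(-5) + 11) + 124) = 1/(((-½ + 5 - ⅛*1³ + (⅛)*25)*(-5) + 11) + 124) = 1/(((-½ + 5 - ⅛*1 + 25/8)*(-5) + 11) + 124) = 1/(((-½ + 5 - ⅛ + 25/8)*(-5) + 11) + 124) = 1/(((15/2)*(-5) + 11) + 124) = 1/((-75/2 + 11) + 124) = 1/(-53/2 + 124) = 1/(195/2) = 2/195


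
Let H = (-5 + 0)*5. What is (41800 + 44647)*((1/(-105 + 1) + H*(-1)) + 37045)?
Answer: 333277303713/104 ≈ 3.2046e+9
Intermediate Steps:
H = -25 (H = -5*5 = -25)
(41800 + 44647)*((1/(-105 + 1) + H*(-1)) + 37045) = (41800 + 44647)*((1/(-105 + 1) - 25*(-1)) + 37045) = 86447*((1/(-104) + 25) + 37045) = 86447*((-1/104 + 25) + 37045) = 86447*(2599/104 + 37045) = 86447*(3855279/104) = 333277303713/104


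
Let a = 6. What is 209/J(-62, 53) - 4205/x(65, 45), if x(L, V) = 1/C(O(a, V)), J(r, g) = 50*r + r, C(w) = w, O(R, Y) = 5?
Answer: -66481259/3162 ≈ -21025.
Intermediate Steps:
J(r, g) = 51*r
x(L, V) = ⅕ (x(L, V) = 1/5 = ⅕)
209/J(-62, 53) - 4205/x(65, 45) = 209/((51*(-62))) - 4205/⅕ = 209/(-3162) - 4205*5 = 209*(-1/3162) - 21025 = -209/3162 - 21025 = -66481259/3162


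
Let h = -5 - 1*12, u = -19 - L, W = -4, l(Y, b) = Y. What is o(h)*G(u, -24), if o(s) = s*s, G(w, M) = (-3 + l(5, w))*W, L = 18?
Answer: -2312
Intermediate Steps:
u = -37 (u = -19 - 1*18 = -19 - 18 = -37)
G(w, M) = -8 (G(w, M) = (-3 + 5)*(-4) = 2*(-4) = -8)
h = -17 (h = -5 - 12 = -17)
o(s) = s²
o(h)*G(u, -24) = (-17)²*(-8) = 289*(-8) = -2312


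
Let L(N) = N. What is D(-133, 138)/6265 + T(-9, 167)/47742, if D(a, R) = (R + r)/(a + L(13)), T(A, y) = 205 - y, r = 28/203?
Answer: 53102429/86740052700 ≈ 0.00061220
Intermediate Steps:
r = 4/29 (r = 28*(1/203) = 4/29 ≈ 0.13793)
D(a, R) = (4/29 + R)/(13 + a) (D(a, R) = (R + 4/29)/(a + 13) = (4/29 + R)/(13 + a))
D(-133, 138)/6265 + T(-9, 167)/47742 = ((4/29 + 138)/(13 - 133))/6265 + (205 - 1*167)/47742 = ((4006/29)/(-120))*(1/6265) + (205 - 167)*(1/47742) = -1/120*4006/29*(1/6265) + 38*(1/47742) = -2003/1740*1/6265 + 19/23871 = -2003/10901100 + 19/23871 = 53102429/86740052700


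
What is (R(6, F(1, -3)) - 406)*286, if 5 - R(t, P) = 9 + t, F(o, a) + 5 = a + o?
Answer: -118976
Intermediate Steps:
F(o, a) = -5 + a + o (F(o, a) = -5 + (a + o) = -5 + a + o)
R(t, P) = -4 - t (R(t, P) = 5 - (9 + t) = 5 + (-9 - t) = -4 - t)
(R(6, F(1, -3)) - 406)*286 = ((-4 - 1*6) - 406)*286 = ((-4 - 6) - 406)*286 = (-10 - 406)*286 = -416*286 = -118976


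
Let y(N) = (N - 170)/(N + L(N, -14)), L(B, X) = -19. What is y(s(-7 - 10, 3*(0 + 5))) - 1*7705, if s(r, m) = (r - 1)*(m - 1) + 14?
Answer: -1979777/257 ≈ -7703.4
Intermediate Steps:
s(r, m) = 14 + (-1 + m)*(-1 + r) (s(r, m) = (-1 + r)*(-1 + m) + 14 = (-1 + m)*(-1 + r) + 14 = 14 + (-1 + m)*(-1 + r))
y(N) = (-170 + N)/(-19 + N) (y(N) = (N - 170)/(N - 19) = (-170 + N)/(-19 + N))
y(s(-7 - 10, 3*(0 + 5))) - 1*7705 = (-170 + (15 - 3*(0 + 5) - (-7 - 10) + (3*(0 + 5))*(-7 - 10)))/(-19 + (15 - 3*(0 + 5) - (-7 - 10) + (3*(0 + 5))*(-7 - 10))) - 1*7705 = (-170 + (15 - 3*5 - 1*(-17) + (3*5)*(-17)))/(-19 + (15 - 3*5 - 1*(-17) + (3*5)*(-17))) - 7705 = (-170 + (15 - 1*15 + 17 + 15*(-17)))/(-19 + (15 - 1*15 + 17 + 15*(-17))) - 7705 = (-170 + (15 - 15 + 17 - 255))/(-19 + (15 - 15 + 17 - 255)) - 7705 = (-170 - 238)/(-19 - 238) - 7705 = -408/(-257) - 7705 = -1/257*(-408) - 7705 = 408/257 - 7705 = -1979777/257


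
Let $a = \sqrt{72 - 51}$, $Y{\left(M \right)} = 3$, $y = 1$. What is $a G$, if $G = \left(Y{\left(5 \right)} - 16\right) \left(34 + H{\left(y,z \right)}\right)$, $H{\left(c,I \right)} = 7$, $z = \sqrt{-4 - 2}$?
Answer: $- 533 \sqrt{21} \approx -2442.5$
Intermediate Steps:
$z = i \sqrt{6}$ ($z = \sqrt{-6} = i \sqrt{6} \approx 2.4495 i$)
$a = \sqrt{21} \approx 4.5826$
$G = -533$ ($G = \left(3 - 16\right) \left(34 + 7\right) = \left(-13\right) 41 = -533$)
$a G = \sqrt{21} \left(-533\right) = - 533 \sqrt{21}$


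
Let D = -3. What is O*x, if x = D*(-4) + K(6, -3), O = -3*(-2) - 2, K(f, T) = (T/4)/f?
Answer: 95/2 ≈ 47.500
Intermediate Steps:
K(f, T) = T/(4*f) (K(f, T) = (T*(¼))/f = (T/4)/f = T/(4*f))
O = 4 (O = 6 - 2 = 4)
x = 95/8 (x = -3*(-4) + (¼)*(-3)/6 = 12 + (¼)*(-3)*(⅙) = 12 - ⅛ = 95/8 ≈ 11.875)
O*x = 4*(95/8) = 95/2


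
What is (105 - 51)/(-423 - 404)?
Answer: -54/827 ≈ -0.065296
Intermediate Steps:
(105 - 51)/(-423 - 404) = 54/(-827) = 54*(-1/827) = -54/827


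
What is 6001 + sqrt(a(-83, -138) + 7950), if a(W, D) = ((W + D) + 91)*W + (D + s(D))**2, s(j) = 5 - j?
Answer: 6001 + 3*sqrt(2085) ≈ 6138.0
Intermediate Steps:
a(W, D) = 25 + W*(91 + D + W) (a(W, D) = ((W + D) + 91)*W + (D + (5 - D))**2 = ((D + W) + 91)*W + 5**2 = (91 + D + W)*W + 25 = W*(91 + D + W) + 25 = 25 + W*(91 + D + W))
6001 + sqrt(a(-83, -138) + 7950) = 6001 + sqrt((25 + (-83)**2 + 91*(-83) - 138*(-83)) + 7950) = 6001 + sqrt((25 + 6889 - 7553 + 11454) + 7950) = 6001 + sqrt(10815 + 7950) = 6001 + sqrt(18765) = 6001 + 3*sqrt(2085)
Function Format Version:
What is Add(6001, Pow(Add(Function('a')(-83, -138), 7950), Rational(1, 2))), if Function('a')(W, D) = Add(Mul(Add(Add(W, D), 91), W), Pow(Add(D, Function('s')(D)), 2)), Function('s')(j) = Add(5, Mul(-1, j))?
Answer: Add(6001, Mul(3, Pow(2085, Rational(1, 2)))) ≈ 6138.0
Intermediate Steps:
Function('a')(W, D) = Add(25, Mul(W, Add(91, D, W))) (Function('a')(W, D) = Add(Mul(Add(Add(W, D), 91), W), Pow(Add(D, Add(5, Mul(-1, D))), 2)) = Add(Mul(Add(Add(D, W), 91), W), Pow(5, 2)) = Add(Mul(Add(91, D, W), W), 25) = Add(Mul(W, Add(91, D, W)), 25) = Add(25, Mul(W, Add(91, D, W))))
Add(6001, Pow(Add(Function('a')(-83, -138), 7950), Rational(1, 2))) = Add(6001, Pow(Add(Add(25, Pow(-83, 2), Mul(91, -83), Mul(-138, -83)), 7950), Rational(1, 2))) = Add(6001, Pow(Add(Add(25, 6889, -7553, 11454), 7950), Rational(1, 2))) = Add(6001, Pow(Add(10815, 7950), Rational(1, 2))) = Add(6001, Pow(18765, Rational(1, 2))) = Add(6001, Mul(3, Pow(2085, Rational(1, 2))))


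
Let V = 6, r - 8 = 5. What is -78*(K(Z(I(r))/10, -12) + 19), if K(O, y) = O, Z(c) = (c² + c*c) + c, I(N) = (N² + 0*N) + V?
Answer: -480597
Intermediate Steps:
r = 13 (r = 8 + 5 = 13)
I(N) = 6 + N² (I(N) = (N² + 0*N) + 6 = (N² + 0) + 6 = N² + 6 = 6 + N²)
Z(c) = c + 2*c² (Z(c) = (c² + c²) + c = 2*c² + c = c + 2*c²)
-78*(K(Z(I(r))/10, -12) + 19) = -78*(((6 + 13²)*(1 + 2*(6 + 13²)))/10 + 19) = -78*(((6 + 169)*(1 + 2*(6 + 169)))*(⅒) + 19) = -78*((175*(1 + 2*175))*(⅒) + 19) = -78*((175*(1 + 350))*(⅒) + 19) = -78*((175*351)*(⅒) + 19) = -78*(61425*(⅒) + 19) = -78*(12285/2 + 19) = -78*12323/2 = -480597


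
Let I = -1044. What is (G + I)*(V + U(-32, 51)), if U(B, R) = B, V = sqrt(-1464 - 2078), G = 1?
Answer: 33376 - 1043*I*sqrt(3542) ≈ 33376.0 - 62074.0*I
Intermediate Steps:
V = I*sqrt(3542) (V = sqrt(-3542) = I*sqrt(3542) ≈ 59.515*I)
(G + I)*(V + U(-32, 51)) = (1 - 1044)*(I*sqrt(3542) - 32) = -1043*(-32 + I*sqrt(3542)) = 33376 - 1043*I*sqrt(3542)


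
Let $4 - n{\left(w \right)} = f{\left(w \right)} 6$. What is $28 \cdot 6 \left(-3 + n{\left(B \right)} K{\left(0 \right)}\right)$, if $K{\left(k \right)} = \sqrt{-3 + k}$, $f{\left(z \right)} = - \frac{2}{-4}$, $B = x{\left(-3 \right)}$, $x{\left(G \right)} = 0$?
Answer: $-504 + 168 i \sqrt{3} \approx -504.0 + 290.98 i$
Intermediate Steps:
$B = 0$
$f{\left(z \right)} = \frac{1}{2}$ ($f{\left(z \right)} = \left(-2\right) \left(- \frac{1}{4}\right) = \frac{1}{2}$)
$n{\left(w \right)} = 1$ ($n{\left(w \right)} = 4 - \frac{1}{2} \cdot 6 = 4 - 3 = 1$)
$28 \cdot 6 \left(-3 + n{\left(B \right)} K{\left(0 \right)}\right) = 28 \cdot 6 \left(-3 + 1 \sqrt{-3 + 0}\right) = 168 \left(-3 + 1 \sqrt{-3}\right) = 168 \left(-3 + 1 i \sqrt{3}\right) = 168 \left(-3 + i \sqrt{3}\right) = -504 + 168 i \sqrt{3}$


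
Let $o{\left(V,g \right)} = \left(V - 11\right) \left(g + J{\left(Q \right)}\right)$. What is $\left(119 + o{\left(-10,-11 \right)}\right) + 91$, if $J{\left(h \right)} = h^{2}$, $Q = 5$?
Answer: $-84$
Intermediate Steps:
$o{\left(V,g \right)} = \left(-11 + V\right) \left(25 + g\right)$ ($o{\left(V,g \right)} = \left(V - 11\right) \left(g + 5^{2}\right) = \left(-11 + V\right) \left(g + 25\right) = \left(-11 + V\right) \left(25 + g\right)$)
$\left(119 + o{\left(-10,-11 \right)}\right) + 91 = \left(119 - 294\right) + 91 = -175 + 91 = -84$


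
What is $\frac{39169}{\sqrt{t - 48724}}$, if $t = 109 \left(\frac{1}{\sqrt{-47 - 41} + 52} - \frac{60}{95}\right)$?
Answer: $\frac{39169 \sqrt{38}}{\sqrt{\frac{- 1854128 \sqrt{22} + 48205257 i}{\sqrt{22} - 26 i}}} \approx 0.00066551 + 177.33 i$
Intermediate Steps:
$t = - \frac{1308}{19} + \frac{109}{52 + 2 i \sqrt{22}}$ ($t = 109 \left(\frac{1}{\sqrt{-88} + 52} - \frac{12}{19}\right) = 109 \left(\frac{1}{2 i \sqrt{22} + 52} - \frac{12}{19}\right) = 109 \left(\frac{1}{52 + 2 i \sqrt{22}} - \frac{12}{19}\right) = 109 \left(- \frac{12}{19} + \frac{1}{52 + 2 i \sqrt{22}}\right) = - \frac{1308}{19} + \frac{109}{52 + 2 i \sqrt{22}} \approx -66.812 - 0.36623 i$)
$\frac{39169}{\sqrt{t - 48724}} = \frac{39169}{\sqrt{\frac{109 \left(- 24 \sqrt{22} + 605 i\right)}{38 \left(\sqrt{22} - 26 i\right)} - 48724}} = \frac{39169}{\sqrt{-48724 + \frac{109 \left(- 24 \sqrt{22} + 605 i\right)}{38 \left(\sqrt{22} - 26 i\right)}}}$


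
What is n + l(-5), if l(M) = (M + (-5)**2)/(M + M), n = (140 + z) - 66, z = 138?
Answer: 210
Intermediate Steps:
n = 212 (n = (140 + 138) - 66 = 278 - 66 = 212)
l(M) = (25 + M)/(2*M) (l(M) = (M + 25)/((2*M)) = (25 + M)*(1/(2*M)) = (25 + M)/(2*M))
n + l(-5) = 212 + (1/2)*(25 - 5)/(-5) = 212 + (1/2)*(-1/5)*20 = 212 - 2 = 210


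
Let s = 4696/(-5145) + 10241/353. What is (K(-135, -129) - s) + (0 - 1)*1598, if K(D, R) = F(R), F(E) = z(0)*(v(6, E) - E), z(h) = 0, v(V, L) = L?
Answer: -2953295887/1816185 ≈ -1626.1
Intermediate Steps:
F(E) = 0 (F(E) = 0*(E - E) = 0*0 = 0)
K(D, R) = 0
s = 51032257/1816185 (s = 4696*(-1/5145) + 10241*(1/353) = -4696/5145 + 10241/353 = 51032257/1816185 ≈ 28.099)
(K(-135, -129) - s) + (0 - 1)*1598 = (0 - 1*51032257/1816185) + (0 - 1)*1598 = (0 - 51032257/1816185) - 1*1598 = -51032257/1816185 - 1598 = -2953295887/1816185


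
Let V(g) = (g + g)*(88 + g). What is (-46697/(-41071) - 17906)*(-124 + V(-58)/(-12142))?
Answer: 552310406099256/249342041 ≈ 2.2151e+6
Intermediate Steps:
V(g) = 2*g*(88 + g) (V(g) = (2*g)*(88 + g) = 2*g*(88 + g))
(-46697/(-41071) - 17906)*(-124 + V(-58)/(-12142)) = (-46697/(-41071) - 17906)*(-124 + (2*(-58)*(88 - 58))/(-12142)) = (-46697*(-1/41071) - 17906)*(-124 + (2*(-58)*30)*(-1/12142)) = (46697/41071 - 17906)*(-124 - 3480*(-1/12142)) = -735370629*(-124 + 1740/6071)/41071 = -735370629/41071*(-751064/6071) = 552310406099256/249342041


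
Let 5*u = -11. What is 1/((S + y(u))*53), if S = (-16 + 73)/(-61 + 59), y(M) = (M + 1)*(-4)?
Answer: -10/12561 ≈ -0.00079612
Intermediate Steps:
u = -11/5 (u = (⅕)*(-11) = -11/5 ≈ -2.2000)
y(M) = -4 - 4*M (y(M) = (1 + M)*(-4) = -4 - 4*M)
S = -57/2 (S = 57/(-2) = 57*(-½) = -57/2 ≈ -28.500)
1/((S + y(u))*53) = 1/((-57/2 + (-4 - 4*(-11/5)))*53) = 1/((-57/2 + (-4 + 44/5))*53) = 1/((-57/2 + 24/5)*53) = 1/(-237/10*53) = 1/(-12561/10) = -10/12561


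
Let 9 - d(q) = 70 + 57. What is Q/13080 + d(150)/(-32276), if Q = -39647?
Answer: -319525783/105542520 ≈ -3.0275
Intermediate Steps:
d(q) = -118 (d(q) = 9 - (70 + 57) = 9 - 1*127 = 9 - 127 = -118)
Q/13080 + d(150)/(-32276) = -39647/13080 - 118/(-32276) = -39647*1/13080 - 118*(-1/32276) = -39647/13080 + 59/16138 = -319525783/105542520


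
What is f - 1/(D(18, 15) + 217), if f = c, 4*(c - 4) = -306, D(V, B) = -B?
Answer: -7323/101 ≈ -72.505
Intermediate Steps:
c = -145/2 (c = 4 + (¼)*(-306) = 4 - 153/2 = -145/2 ≈ -72.500)
f = -145/2 ≈ -72.500
f - 1/(D(18, 15) + 217) = -145/2 - 1/(-1*15 + 217) = -145/2 - 1/(-15 + 217) = -145/2 - 1/202 = -7323/101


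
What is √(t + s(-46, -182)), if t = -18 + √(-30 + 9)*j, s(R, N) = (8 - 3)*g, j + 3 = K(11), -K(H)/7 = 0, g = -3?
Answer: √(-33 - 3*I*√21) ≈ 1.1724 - 5.863*I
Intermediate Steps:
K(H) = 0 (K(H) = -7*0 = 0)
j = -3 (j = -3 + 0 = -3)
s(R, N) = -15 (s(R, N) = (8 - 3)*(-3) = 5*(-3) = -15)
t = -18 - 3*I*√21 (t = -18 + √(-30 + 9)*(-3) = -18 + √(-21)*(-3) = -18 + (I*√21)*(-3) = -18 - 3*I*√21 ≈ -18.0 - 13.748*I)
√(t + s(-46, -182)) = √((-18 - 3*I*√21) - 15) = √(-33 - 3*I*√21)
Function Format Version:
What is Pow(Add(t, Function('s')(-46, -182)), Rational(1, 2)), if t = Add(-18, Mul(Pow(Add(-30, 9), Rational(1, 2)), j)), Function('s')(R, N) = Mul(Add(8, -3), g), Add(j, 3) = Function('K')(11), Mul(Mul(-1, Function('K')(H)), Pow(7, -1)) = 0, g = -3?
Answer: Pow(Add(-33, Mul(-3, I, Pow(21, Rational(1, 2)))), Rational(1, 2)) ≈ Add(1.1724, Mul(-5.8630, I))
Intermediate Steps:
Function('K')(H) = 0 (Function('K')(H) = Mul(-7, 0) = 0)
j = -3 (j = Add(-3, 0) = -3)
Function('s')(R, N) = -15 (Function('s')(R, N) = Mul(Add(8, -3), -3) = Mul(5, -3) = -15)
t = Add(-18, Mul(-3, I, Pow(21, Rational(1, 2)))) (t = Add(-18, Mul(Pow(Add(-30, 9), Rational(1, 2)), -3)) = Add(-18, Mul(Pow(-21, Rational(1, 2)), -3)) = Add(-18, Mul(Mul(I, Pow(21, Rational(1, 2))), -3)) = Add(-18, Mul(-3, I, Pow(21, Rational(1, 2)))) ≈ Add(-18.000, Mul(-13.748, I)))
Pow(Add(t, Function('s')(-46, -182)), Rational(1, 2)) = Pow(Add(Add(-18, Mul(-3, I, Pow(21, Rational(1, 2)))), -15), Rational(1, 2)) = Pow(Add(-33, Mul(-3, I, Pow(21, Rational(1, 2)))), Rational(1, 2))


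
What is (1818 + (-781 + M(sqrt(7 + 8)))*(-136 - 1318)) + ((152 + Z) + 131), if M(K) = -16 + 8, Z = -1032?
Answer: 1148275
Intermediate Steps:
M(K) = -8
(1818 + (-781 + M(sqrt(7 + 8)))*(-136 - 1318)) + ((152 + Z) + 131) = (1818 + (-781 - 8)*(-136 - 1318)) + ((152 - 1032) + 131) = (1818 - 789*(-1454)) + (-880 + 131) = (1818 + 1147206) - 749 = 1149024 - 749 = 1148275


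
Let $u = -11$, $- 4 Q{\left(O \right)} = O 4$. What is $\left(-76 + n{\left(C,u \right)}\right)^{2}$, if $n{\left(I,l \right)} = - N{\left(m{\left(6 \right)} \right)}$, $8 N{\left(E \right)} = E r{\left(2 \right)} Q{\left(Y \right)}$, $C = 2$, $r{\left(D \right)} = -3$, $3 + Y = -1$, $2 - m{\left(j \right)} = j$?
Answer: $6724$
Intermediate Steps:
$m{\left(j \right)} = 2 - j$
$Y = -4$ ($Y = -3 - 1 = -4$)
$Q{\left(O \right)} = - O$ ($Q{\left(O \right)} = - \frac{O 4}{4} = - \frac{4 O}{4} = - O$)
$N{\left(E \right)} = - \frac{3 E}{2}$ ($N{\left(E \right)} = \frac{E \left(-3\right) \left(\left(-1\right) \left(-4\right)\right)}{8} = \frac{- 3 E 4}{8} = \frac{\left(-12\right) E}{8} = - \frac{3 E}{2}$)
$n{\left(I,l \right)} = -6$ ($n{\left(I,l \right)} = - \frac{\left(-3\right) \left(2 - 6\right)}{2} = - \frac{\left(-3\right) \left(-4\right)}{2} = \left(-1\right) 6 = -6$)
$\left(-76 + n{\left(C,u \right)}\right)^{2} = \left(-76 - 6\right)^{2} = \left(-82\right)^{2} = 6724$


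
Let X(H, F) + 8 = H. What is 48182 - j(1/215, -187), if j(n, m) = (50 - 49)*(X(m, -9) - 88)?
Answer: 48465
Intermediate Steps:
X(H, F) = -8 + H
j(n, m) = -96 + m (j(n, m) = (50 - 49)*((-8 + m) - 88) = 1*(-96 + m) = -96 + m)
48182 - j(1/215, -187) = 48182 - (-96 - 187) = 48182 - 1*(-283) = 48182 + 283 = 48465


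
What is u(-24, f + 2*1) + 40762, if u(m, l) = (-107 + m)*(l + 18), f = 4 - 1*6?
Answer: 38404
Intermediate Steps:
f = -2 (f = 4 - 6 = -2)
u(m, l) = (-107 + m)*(18 + l)
u(-24, f + 2*1) + 40762 = (-1926 - 107*(-2 + 2*1) + 18*(-24) + (-2 + 2*1)*(-24)) + 40762 = (-1926 - 107*(-2 + 2) - 432 + (-2 + 2)*(-24)) + 40762 = (-1926 - 107*0 - 432 + 0*(-24)) + 40762 = (-1926 + 0 - 432 + 0) + 40762 = -2358 + 40762 = 38404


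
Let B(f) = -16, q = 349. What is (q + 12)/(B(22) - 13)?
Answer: -361/29 ≈ -12.448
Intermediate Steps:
(q + 12)/(B(22) - 13) = (349 + 12)/(-16 - 13) = 361/(-29) = 361*(-1/29) = -361/29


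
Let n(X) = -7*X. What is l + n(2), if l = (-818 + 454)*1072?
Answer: -390222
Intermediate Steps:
l = -390208 (l = -364*1072 = -390208)
l + n(2) = -390208 - 7*2 = -390208 - 14 = -390222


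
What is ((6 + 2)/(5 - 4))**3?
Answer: 512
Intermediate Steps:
((6 + 2)/(5 - 4))**3 = (8/1)**3 = (8*1)**3 = 8**3 = 512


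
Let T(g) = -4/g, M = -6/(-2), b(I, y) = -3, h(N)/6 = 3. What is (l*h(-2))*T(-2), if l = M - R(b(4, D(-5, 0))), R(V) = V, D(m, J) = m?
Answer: 216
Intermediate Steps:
h(N) = 18 (h(N) = 6*3 = 18)
M = 3 (M = -6*(-1/2) = 3)
l = 6 (l = 3 - 1*(-3) = 3 + 3 = 6)
(l*h(-2))*T(-2) = (6*18)*(-4/(-2)) = 108*(-4*(-1/2)) = 108*2 = 216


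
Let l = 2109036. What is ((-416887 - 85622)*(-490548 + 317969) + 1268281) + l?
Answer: 86725878028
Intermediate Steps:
((-416887 - 85622)*(-490548 + 317969) + 1268281) + l = ((-416887 - 85622)*(-490548 + 317969) + 1268281) + 2109036 = (-502509*(-172579) + 1268281) + 2109036 = (86722500711 + 1268281) + 2109036 = 86723768992 + 2109036 = 86725878028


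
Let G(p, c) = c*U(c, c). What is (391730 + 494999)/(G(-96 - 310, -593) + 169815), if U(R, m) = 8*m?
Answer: 886729/2983007 ≈ 0.29726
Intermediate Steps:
G(p, c) = 8*c² (G(p, c) = c*(8*c) = 8*c²)
(391730 + 494999)/(G(-96 - 310, -593) + 169815) = (391730 + 494999)/(8*(-593)² + 169815) = 886729/(8*351649 + 169815) = 886729/(2813192 + 169815) = 886729/2983007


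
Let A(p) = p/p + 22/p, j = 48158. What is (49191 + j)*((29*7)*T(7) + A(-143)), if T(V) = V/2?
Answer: 1800469755/26 ≈ 6.9249e+7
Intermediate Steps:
T(V) = V/2 (T(V) = V*(½) = V/2)
A(p) = 1 + 22/p
(49191 + j)*((29*7)*T(7) + A(-143)) = (49191 + 48158)*((29*7)*((½)*7) + (22 - 143)/(-143)) = 97349*(203*(7/2) - 1/143*(-121)) = 97349*(1421/2 + 11/13) = 97349*(18495/26) = 1800469755/26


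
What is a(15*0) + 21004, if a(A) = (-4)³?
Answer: 20940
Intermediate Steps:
a(A) = -64
a(15*0) + 21004 = -64 + 21004 = 20940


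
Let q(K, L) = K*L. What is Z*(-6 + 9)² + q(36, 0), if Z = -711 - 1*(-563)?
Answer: -1332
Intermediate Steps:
Z = -148 (Z = -711 + 563 = -148)
Z*(-6 + 9)² + q(36, 0) = -148*(-6 + 9)² + 36*0 = -148*3² + 0 = -148*9 + 0 = -1332 + 0 = -1332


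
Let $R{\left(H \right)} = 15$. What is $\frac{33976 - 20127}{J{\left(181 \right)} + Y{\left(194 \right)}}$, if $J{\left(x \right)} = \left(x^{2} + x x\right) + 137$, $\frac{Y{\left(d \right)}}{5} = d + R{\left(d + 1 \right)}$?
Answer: $\frac{1259}{6064} \approx 0.20762$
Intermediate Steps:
$Y{\left(d \right)} = 75 + 5 d$ ($Y{\left(d \right)} = 5 \left(d + 15\right) = 5 \left(15 + d\right) = 75 + 5 d$)
$J{\left(x \right)} = 137 + 2 x^{2}$ ($J{\left(x \right)} = \left(x^{2} + x^{2}\right) + 137 = 2 x^{2} + 137 = 137 + 2 x^{2}$)
$\frac{33976 - 20127}{J{\left(181 \right)} + Y{\left(194 \right)}} = \frac{33976 - 20127}{\left(137 + 2 \cdot 181^{2}\right) + \left(75 + 5 \cdot 194\right)} = \frac{13849}{\left(137 + 2 \cdot 32761\right) + \left(75 + 970\right)} = \frac{13849}{\left(137 + 65522\right) + 1045} = \frac{13849}{65659 + 1045} = \frac{13849}{66704} = 13849 \cdot \frac{1}{66704} = \frac{1259}{6064}$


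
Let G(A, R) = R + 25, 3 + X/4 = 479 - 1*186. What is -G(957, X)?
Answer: -1185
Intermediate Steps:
X = 1160 (X = -12 + 4*(479 - 1*186) = -12 + 4*(479 - 186) = -12 + 4*293 = -12 + 1172 = 1160)
G(A, R) = 25 + R
-G(957, X) = -(25 + 1160) = -1*1185 = -1185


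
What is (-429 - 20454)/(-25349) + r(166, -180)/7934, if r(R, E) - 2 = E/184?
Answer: 7622734615/9251472436 ≈ 0.82395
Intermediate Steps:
r(R, E) = 2 + E/184
(-429 - 20454)/(-25349) + r(166, -180)/7934 = (-429 - 20454)/(-25349) + (2 + (1/184)*(-180))/7934 = -20883*(-1/25349) + (2 - 45/46)*(1/7934) = 20883/25349 + (47/46)*(1/7934) = 20883/25349 + 47/364964 = 7622734615/9251472436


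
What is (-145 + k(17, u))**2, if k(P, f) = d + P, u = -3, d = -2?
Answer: 16900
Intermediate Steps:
k(P, f) = -2 + P
(-145 + k(17, u))**2 = (-145 + (-2 + 17))**2 = (-145 + 15)**2 = (-130)**2 = 16900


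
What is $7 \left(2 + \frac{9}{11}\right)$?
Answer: $\frac{217}{11} \approx 19.727$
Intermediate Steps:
$7 \left(2 + \frac{9}{11}\right) = 7 \cdot \frac{31}{11} = \frac{217}{11}$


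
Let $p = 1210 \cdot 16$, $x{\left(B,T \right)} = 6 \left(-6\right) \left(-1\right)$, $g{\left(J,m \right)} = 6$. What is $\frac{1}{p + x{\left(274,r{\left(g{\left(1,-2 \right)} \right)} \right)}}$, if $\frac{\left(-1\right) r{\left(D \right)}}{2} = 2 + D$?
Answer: $\frac{1}{19396} \approx 5.1557 \cdot 10^{-5}$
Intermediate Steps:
$r{\left(D \right)} = -4 - 2 D$ ($r{\left(D \right)} = - 2 \left(2 + D\right) = -4 - 2 D$)
$x{\left(B,T \right)} = 36$ ($x{\left(B,T \right)} = \left(-36\right) \left(-1\right) = 36$)
$p = 19360$
$\frac{1}{p + x{\left(274,r{\left(g{\left(1,-2 \right)} \right)} \right)}} = \frac{1}{19360 + 36} = \frac{1}{19396}$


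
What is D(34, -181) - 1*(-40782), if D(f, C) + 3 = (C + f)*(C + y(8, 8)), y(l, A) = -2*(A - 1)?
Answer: 69444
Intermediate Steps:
y(l, A) = 2 - 2*A (y(l, A) = -2*(-1 + A) = 2 - 2*A)
D(f, C) = -3 + (-14 + C)*(C + f) (D(f, C) = -3 + (C + f)*(C + (2 - 2*8)) = -3 + (C + f)*(C + (2 - 16)) = -3 + (C + f)*(C - 14) = -3 + (C + f)*(-14 + C) = -3 + (-14 + C)*(C + f))
D(34, -181) - 1*(-40782) = (-3 + (-181)**2 - 14*(-181) - 14*34 - 181*34) - 1*(-40782) = (-3 + 32761 + 2534 - 476 - 6154) + 40782 = 28662 + 40782 = 69444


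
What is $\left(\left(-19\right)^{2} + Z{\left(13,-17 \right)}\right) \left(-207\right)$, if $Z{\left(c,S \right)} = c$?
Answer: $-77418$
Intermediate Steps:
$\left(\left(-19\right)^{2} + Z{\left(13,-17 \right)}\right) \left(-207\right) = \left(\left(-19\right)^{2} + 13\right) \left(-207\right) = \left(361 + 13\right) \left(-207\right) = 374 \left(-207\right) = -77418$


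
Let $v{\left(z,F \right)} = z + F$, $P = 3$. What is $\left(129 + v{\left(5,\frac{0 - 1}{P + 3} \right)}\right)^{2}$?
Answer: $\frac{644809}{36} \approx 17911.0$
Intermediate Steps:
$v{\left(z,F \right)} = F + z$
$\left(129 + v{\left(5,\frac{0 - 1}{P + 3} \right)}\right)^{2} = \left(129 + \left(\frac{0 - 1}{3 + 3} + 5\right)\right)^{2} = \left(129 + \left(- \frac{1}{6} + 5\right)\right)^{2} = \left(129 + \frac{29}{6}\right)^{2} = \left(\frac{803}{6}\right)^{2} = \frac{644809}{36}$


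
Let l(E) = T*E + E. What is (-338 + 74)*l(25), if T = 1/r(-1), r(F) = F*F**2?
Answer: 0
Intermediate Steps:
r(F) = F**3
T = -1 (T = 1/((-1)**3) = 1/(-1) = -1)
l(E) = 0 (l(E) = -E + E = 0)
(-338 + 74)*l(25) = (-338 + 74)*0 = -264*0 = 0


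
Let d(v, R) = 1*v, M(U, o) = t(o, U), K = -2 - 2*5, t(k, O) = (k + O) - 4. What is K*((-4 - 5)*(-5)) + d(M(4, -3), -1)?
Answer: -543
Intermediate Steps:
t(k, O) = -4 + O + k (t(k, O) = (O + k) - 4 = -4 + O + k)
K = -12 (K = -2 - 10 = -12)
M(U, o) = -4 + U + o
d(v, R) = v
K*((-4 - 5)*(-5)) + d(M(4, -3), -1) = -12*(-4 - 5)*(-5) + (-4 + 4 - 3) = -(-108)*(-5) - 3 = -12*45 - 3 = -540 - 3 = -543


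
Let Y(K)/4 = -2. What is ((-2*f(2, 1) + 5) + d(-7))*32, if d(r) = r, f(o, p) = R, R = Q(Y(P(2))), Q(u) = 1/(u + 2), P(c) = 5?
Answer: -160/3 ≈ -53.333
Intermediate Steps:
Y(K) = -8 (Y(K) = 4*(-2) = -8)
Q(u) = 1/(2 + u)
R = -1/6 (R = 1/(2 - 8) = 1/(-6) = -1/6 ≈ -0.16667)
f(o, p) = -1/6
((-2*f(2, 1) + 5) + d(-7))*32 = ((-2*(-1/6) + 5) - 7)*32 = ((1/3 + 5) - 7)*32 = (16/3 - 7)*32 = -5/3*32 = -160/3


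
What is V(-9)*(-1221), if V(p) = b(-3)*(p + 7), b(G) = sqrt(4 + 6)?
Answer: 2442*sqrt(10) ≈ 7722.3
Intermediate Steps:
b(G) = sqrt(10)
V(p) = sqrt(10)*(7 + p) (V(p) = sqrt(10)*(p + 7) = sqrt(10)*(7 + p))
V(-9)*(-1221) = (sqrt(10)*(7 - 9))*(-1221) = (sqrt(10)*(-2))*(-1221) = -2*sqrt(10)*(-1221) = 2442*sqrt(10)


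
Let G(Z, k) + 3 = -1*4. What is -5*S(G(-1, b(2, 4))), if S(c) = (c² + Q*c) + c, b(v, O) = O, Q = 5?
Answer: -35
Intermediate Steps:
G(Z, k) = -7 (G(Z, k) = -3 - 1*4 = -3 - 4 = -7)
S(c) = c² + 6*c (S(c) = (c² + 5*c) + c = c² + 6*c)
-5*S(G(-1, b(2, 4))) = -(-35)*(6 - 7) = -(-35)*(-1) = -5*7 = -35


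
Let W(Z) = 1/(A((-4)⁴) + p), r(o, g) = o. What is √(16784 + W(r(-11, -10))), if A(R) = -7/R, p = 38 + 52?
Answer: 4*√556514892889/23033 ≈ 129.55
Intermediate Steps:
p = 90
W(Z) = 256/23033 (W(Z) = 1/(-7/((-4)⁴) + 90) = 1/(-7/256 + 90) = 1/(23033/256) = 256/23033)
√(16784 + W(r(-11, -10))) = √(16784 + 256/23033) = √(386586128/23033) = 4*√556514892889/23033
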